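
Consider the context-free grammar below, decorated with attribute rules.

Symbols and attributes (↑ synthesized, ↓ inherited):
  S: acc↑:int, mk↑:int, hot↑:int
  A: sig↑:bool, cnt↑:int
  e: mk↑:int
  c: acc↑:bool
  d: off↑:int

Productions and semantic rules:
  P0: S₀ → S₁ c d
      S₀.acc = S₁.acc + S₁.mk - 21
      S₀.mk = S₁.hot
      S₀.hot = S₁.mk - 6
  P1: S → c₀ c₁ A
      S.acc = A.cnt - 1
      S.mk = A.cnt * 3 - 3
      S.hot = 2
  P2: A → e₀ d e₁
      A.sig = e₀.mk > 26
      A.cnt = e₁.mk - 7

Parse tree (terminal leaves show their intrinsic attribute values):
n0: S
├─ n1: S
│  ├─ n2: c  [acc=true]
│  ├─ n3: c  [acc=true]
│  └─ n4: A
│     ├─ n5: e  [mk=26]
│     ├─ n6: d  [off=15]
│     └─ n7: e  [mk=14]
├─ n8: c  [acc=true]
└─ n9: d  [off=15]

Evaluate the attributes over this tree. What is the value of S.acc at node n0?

1. n2.acc = true  [terminal]
2. n3.acc = true  [terminal]
3. n5.mk = 26  [terminal]
4. n6.off = 15  [terminal]
5. n7.mk = 14  [terminal]
6. n4.sig = false  [e₀.mk > 26]
7. n4.cnt = 7  [e₁.mk - 7]
8. n1.acc = 6  [A.cnt - 1]
9. n1.mk = 18  [A.cnt * 3 - 3]
10. n1.hot = 2  [2]
11. n8.acc = true  [terminal]
12. n9.off = 15  [terminal]
13. n0.acc = 3  [S₁.acc + S₁.mk - 21]
14. n0.mk = 2  [S₁.hot]
15. n0.hot = 12  [S₁.mk - 6]

3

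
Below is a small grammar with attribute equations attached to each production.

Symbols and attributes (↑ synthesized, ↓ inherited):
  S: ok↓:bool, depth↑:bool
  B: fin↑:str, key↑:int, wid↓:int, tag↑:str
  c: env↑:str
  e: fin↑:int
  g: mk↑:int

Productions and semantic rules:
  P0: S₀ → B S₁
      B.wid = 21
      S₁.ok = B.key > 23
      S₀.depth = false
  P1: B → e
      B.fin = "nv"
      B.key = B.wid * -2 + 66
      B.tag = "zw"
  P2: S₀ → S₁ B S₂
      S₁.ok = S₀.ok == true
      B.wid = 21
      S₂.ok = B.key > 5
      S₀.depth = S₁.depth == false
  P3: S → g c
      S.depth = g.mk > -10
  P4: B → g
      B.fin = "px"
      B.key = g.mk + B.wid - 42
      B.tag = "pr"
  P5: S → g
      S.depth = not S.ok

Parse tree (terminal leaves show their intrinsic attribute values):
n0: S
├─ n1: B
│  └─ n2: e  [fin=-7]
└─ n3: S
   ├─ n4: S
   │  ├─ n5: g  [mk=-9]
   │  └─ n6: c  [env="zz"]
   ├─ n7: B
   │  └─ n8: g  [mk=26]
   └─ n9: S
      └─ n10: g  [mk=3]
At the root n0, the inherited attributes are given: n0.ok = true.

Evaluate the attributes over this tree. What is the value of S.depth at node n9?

true

1. n0.ok = true  [given at root]
2. n1.wid = 21  [21]
3. n2.fin = -7  [terminal]
4. n1.fin = "nv"  ["nv"]
5. n1.key = 24  [B.wid * -2 + 66]
6. n1.tag = "zw"  ["zw"]
7. n3.ok = true  [B.key > 23]
8. n4.ok = true  [S₀.ok == true]
9. n5.mk = -9  [terminal]
10. n6.env = "zz"  [terminal]
11. n4.depth = true  [g.mk > -10]
12. n7.wid = 21  [21]
13. n8.mk = 26  [terminal]
14. n7.fin = "px"  ["px"]
15. n7.key = 5  [g.mk + B.wid - 42]
16. n7.tag = "pr"  ["pr"]
17. n9.ok = false  [B.key > 5]
18. n10.mk = 3  [terminal]
19. n9.depth = true  [not S.ok]
20. n3.depth = false  [S₁.depth == false]
21. n0.depth = false  [false]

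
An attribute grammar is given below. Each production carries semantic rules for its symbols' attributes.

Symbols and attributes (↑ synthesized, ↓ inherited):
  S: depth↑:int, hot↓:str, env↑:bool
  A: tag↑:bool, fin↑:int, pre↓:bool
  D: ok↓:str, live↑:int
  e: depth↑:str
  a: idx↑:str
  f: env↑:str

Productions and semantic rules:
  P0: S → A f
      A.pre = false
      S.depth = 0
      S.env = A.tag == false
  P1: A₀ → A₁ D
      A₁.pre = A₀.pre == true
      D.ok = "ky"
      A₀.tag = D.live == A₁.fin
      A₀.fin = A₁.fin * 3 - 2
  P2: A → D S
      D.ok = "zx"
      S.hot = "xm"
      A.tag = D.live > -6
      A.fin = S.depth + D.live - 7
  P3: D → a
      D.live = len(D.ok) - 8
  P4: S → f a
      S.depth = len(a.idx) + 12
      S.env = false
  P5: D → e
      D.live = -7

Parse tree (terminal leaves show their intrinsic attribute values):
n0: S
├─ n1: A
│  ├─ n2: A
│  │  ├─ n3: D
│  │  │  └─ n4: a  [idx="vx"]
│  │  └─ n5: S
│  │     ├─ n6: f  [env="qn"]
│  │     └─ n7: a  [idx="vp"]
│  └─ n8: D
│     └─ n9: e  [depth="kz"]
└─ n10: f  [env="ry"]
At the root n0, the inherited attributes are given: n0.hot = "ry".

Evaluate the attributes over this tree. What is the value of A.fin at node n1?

1. n0.hot = "ry"  [given at root]
2. n1.pre = false  [false]
3. n2.pre = false  [A₀.pre == true]
4. n3.ok = "zx"  ["zx"]
5. n4.idx = "vx"  [terminal]
6. n3.live = -6  [len(D.ok) - 8]
7. n5.hot = "xm"  ["xm"]
8. n6.env = "qn"  [terminal]
9. n7.idx = "vp"  [terminal]
10. n5.depth = 14  [len(a.idx) + 12]
11. n5.env = false  [false]
12. n2.tag = false  [D.live > -6]
13. n2.fin = 1  [S.depth + D.live - 7]
14. n8.ok = "ky"  ["ky"]
15. n9.depth = "kz"  [terminal]
16. n8.live = -7  [-7]
17. n1.tag = false  [D.live == A₁.fin]
18. n1.fin = 1  [A₁.fin * 3 - 2]
19. n10.env = "ry"  [terminal]
20. n0.depth = 0  [0]
21. n0.env = true  [A.tag == false]

1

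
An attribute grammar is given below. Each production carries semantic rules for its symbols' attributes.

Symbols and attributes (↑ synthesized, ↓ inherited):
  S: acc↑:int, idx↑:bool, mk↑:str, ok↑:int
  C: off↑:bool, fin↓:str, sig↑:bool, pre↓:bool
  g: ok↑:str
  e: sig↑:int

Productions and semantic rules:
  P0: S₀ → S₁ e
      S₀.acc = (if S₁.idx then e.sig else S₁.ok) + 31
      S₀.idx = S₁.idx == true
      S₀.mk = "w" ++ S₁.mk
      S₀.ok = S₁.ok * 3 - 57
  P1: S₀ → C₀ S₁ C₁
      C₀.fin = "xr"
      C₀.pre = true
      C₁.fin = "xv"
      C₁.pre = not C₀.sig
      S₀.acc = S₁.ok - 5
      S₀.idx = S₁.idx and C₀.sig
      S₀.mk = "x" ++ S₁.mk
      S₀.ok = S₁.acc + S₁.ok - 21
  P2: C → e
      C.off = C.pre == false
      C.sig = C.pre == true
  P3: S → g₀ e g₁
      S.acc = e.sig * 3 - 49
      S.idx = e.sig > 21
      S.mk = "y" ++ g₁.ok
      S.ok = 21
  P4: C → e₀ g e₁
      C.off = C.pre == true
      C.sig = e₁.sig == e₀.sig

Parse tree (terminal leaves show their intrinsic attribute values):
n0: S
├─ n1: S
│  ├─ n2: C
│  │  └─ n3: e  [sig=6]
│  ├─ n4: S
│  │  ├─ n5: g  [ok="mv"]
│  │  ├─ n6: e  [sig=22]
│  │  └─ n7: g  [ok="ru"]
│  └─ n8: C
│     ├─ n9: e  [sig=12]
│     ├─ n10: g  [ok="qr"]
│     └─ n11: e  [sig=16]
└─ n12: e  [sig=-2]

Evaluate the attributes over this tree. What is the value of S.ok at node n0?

-6

1. n2.fin = "xr"  ["xr"]
2. n2.pre = true  [true]
3. n3.sig = 6  [terminal]
4. n2.off = false  [C.pre == false]
5. n2.sig = true  [C.pre == true]
6. n5.ok = "mv"  [terminal]
7. n6.sig = 22  [terminal]
8. n7.ok = "ru"  [terminal]
9. n4.acc = 17  [e.sig * 3 - 49]
10. n4.idx = true  [e.sig > 21]
11. n4.mk = "yru"  ["y" ++ g₁.ok]
12. n4.ok = 21  [21]
13. n8.fin = "xv"  ["xv"]
14. n8.pre = false  [not C₀.sig]
15. n9.sig = 12  [terminal]
16. n10.ok = "qr"  [terminal]
17. n11.sig = 16  [terminal]
18. n8.off = false  [C.pre == true]
19. n8.sig = false  [e₁.sig == e₀.sig]
20. n1.acc = 16  [S₁.ok - 5]
21. n1.idx = true  [S₁.idx and C₀.sig]
22. n1.mk = "xyru"  ["x" ++ S₁.mk]
23. n1.ok = 17  [S₁.acc + S₁.ok - 21]
24. n12.sig = -2  [terminal]
25. n0.acc = 29  [(if S₁.idx then e.sig else S₁.ok) + 31]
26. n0.idx = true  [S₁.idx == true]
27. n0.mk = "wxyru"  ["w" ++ S₁.mk]
28. n0.ok = -6  [S₁.ok * 3 - 57]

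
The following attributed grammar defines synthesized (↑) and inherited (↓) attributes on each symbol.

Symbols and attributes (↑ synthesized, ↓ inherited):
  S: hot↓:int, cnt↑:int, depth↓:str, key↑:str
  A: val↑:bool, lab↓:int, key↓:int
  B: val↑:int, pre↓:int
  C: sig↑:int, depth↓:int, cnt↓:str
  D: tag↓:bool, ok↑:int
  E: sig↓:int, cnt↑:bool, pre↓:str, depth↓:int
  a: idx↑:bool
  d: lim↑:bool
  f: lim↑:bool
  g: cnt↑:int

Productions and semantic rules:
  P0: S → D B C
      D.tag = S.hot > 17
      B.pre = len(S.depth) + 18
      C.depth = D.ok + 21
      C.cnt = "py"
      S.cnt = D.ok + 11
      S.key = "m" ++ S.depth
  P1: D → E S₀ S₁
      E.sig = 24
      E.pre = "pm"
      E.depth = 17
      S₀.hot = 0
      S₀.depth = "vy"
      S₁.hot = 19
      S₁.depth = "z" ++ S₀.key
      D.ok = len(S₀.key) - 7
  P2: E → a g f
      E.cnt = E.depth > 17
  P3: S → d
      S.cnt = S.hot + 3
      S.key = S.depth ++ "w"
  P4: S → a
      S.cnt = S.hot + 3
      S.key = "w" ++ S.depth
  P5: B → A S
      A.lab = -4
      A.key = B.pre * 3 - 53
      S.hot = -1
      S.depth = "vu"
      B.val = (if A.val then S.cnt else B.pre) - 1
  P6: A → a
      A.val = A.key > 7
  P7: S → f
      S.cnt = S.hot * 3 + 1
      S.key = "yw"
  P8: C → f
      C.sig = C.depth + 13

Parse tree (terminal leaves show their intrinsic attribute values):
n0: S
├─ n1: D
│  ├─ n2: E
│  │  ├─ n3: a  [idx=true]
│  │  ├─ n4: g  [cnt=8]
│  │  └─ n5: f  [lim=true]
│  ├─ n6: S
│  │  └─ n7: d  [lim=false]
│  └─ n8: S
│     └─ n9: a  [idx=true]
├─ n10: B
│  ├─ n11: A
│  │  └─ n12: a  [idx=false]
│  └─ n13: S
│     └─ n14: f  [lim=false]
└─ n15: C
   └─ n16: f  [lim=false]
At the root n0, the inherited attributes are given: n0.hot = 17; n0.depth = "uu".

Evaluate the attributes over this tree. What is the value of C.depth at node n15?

17

1. n0.hot = 17  [given at root]
2. n0.depth = "uu"  [given at root]
3. n1.tag = false  [S.hot > 17]
4. n2.sig = 24  [24]
5. n2.pre = "pm"  ["pm"]
6. n2.depth = 17  [17]
7. n3.idx = true  [terminal]
8. n4.cnt = 8  [terminal]
9. n5.lim = true  [terminal]
10. n2.cnt = false  [E.depth > 17]
11. n6.hot = 0  [0]
12. n6.depth = "vy"  ["vy"]
13. n7.lim = false  [terminal]
14. n6.cnt = 3  [S.hot + 3]
15. n6.key = "vyw"  [S.depth ++ "w"]
16. n8.hot = 19  [19]
17. n8.depth = "zvyw"  ["z" ++ S₀.key]
18. n9.idx = true  [terminal]
19. n8.cnt = 22  [S.hot + 3]
20. n8.key = "wzvyw"  ["w" ++ S.depth]
21. n1.ok = -4  [len(S₀.key) - 7]
22. n10.pre = 20  [len(S.depth) + 18]
23. n11.lab = -4  [-4]
24. n11.key = 7  [B.pre * 3 - 53]
25. n12.idx = false  [terminal]
26. n11.val = false  [A.key > 7]
27. n13.hot = -1  [-1]
28. n13.depth = "vu"  ["vu"]
29. n14.lim = false  [terminal]
30. n13.cnt = -2  [S.hot * 3 + 1]
31. n13.key = "yw"  ["yw"]
32. n10.val = 19  [(if A.val then S.cnt else B.pre) - 1]
33. n15.depth = 17  [D.ok + 21]
34. n15.cnt = "py"  ["py"]
35. n16.lim = false  [terminal]
36. n15.sig = 30  [C.depth + 13]
37. n0.cnt = 7  [D.ok + 11]
38. n0.key = "muu"  ["m" ++ S.depth]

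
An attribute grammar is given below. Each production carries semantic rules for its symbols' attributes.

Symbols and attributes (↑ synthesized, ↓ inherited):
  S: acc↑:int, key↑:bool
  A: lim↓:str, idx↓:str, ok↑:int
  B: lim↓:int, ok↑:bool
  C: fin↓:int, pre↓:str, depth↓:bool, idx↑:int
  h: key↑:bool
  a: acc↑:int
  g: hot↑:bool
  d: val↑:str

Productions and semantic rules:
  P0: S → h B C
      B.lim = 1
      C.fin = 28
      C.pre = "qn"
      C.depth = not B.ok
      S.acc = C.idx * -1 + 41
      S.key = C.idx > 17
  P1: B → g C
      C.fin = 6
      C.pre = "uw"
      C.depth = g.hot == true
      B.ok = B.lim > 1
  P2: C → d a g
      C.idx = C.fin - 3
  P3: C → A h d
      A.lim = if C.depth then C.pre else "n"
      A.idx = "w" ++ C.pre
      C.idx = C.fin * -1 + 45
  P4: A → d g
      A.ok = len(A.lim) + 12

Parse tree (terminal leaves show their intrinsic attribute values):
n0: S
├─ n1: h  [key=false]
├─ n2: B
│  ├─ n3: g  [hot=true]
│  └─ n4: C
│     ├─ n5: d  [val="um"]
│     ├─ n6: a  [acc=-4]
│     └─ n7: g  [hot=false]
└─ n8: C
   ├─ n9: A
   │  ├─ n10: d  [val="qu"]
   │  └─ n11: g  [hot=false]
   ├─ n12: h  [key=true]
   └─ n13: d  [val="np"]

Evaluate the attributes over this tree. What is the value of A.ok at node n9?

1. n1.key = false  [terminal]
2. n2.lim = 1  [1]
3. n3.hot = true  [terminal]
4. n4.fin = 6  [6]
5. n4.pre = "uw"  ["uw"]
6. n4.depth = true  [g.hot == true]
7. n5.val = "um"  [terminal]
8. n6.acc = -4  [terminal]
9. n7.hot = false  [terminal]
10. n4.idx = 3  [C.fin - 3]
11. n2.ok = false  [B.lim > 1]
12. n8.fin = 28  [28]
13. n8.pre = "qn"  ["qn"]
14. n8.depth = true  [not B.ok]
15. n9.lim = "qn"  [if C.depth then C.pre else "n"]
16. n9.idx = "wqn"  ["w" ++ C.pre]
17. n10.val = "qu"  [terminal]
18. n11.hot = false  [terminal]
19. n9.ok = 14  [len(A.lim) + 12]
20. n12.key = true  [terminal]
21. n13.val = "np"  [terminal]
22. n8.idx = 17  [C.fin * -1 + 45]
23. n0.acc = 24  [C.idx * -1 + 41]
24. n0.key = false  [C.idx > 17]

14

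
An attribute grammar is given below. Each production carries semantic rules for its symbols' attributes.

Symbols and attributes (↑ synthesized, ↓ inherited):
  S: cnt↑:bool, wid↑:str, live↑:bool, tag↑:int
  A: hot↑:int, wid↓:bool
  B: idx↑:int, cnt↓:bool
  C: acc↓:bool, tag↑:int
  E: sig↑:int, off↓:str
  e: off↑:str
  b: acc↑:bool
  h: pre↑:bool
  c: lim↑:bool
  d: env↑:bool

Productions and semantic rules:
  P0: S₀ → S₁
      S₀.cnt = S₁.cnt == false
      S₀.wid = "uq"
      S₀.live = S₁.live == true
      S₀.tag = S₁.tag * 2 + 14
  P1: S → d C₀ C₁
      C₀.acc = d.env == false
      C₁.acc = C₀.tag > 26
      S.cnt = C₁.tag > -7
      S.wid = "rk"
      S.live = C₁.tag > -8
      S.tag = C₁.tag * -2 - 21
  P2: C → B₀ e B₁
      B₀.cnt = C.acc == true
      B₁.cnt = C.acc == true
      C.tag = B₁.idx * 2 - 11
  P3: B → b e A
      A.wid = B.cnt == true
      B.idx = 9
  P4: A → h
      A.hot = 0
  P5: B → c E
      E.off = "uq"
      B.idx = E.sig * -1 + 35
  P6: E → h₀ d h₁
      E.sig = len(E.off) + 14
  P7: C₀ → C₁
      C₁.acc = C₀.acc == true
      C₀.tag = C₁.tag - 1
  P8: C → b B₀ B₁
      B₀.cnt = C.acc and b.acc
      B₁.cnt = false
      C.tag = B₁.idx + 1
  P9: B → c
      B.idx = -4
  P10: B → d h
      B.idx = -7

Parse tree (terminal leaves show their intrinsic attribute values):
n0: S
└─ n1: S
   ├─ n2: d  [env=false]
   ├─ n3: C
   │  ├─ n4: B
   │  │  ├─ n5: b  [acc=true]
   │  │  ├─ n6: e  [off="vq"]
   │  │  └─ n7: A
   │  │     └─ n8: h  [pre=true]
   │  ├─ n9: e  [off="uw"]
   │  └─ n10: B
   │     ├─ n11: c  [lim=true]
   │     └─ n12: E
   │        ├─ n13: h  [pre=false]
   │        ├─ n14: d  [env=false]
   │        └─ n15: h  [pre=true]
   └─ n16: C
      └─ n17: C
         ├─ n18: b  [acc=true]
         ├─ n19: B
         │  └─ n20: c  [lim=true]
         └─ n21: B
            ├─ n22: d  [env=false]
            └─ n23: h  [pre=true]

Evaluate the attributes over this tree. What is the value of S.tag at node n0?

0

1. n2.env = false  [terminal]
2. n3.acc = true  [d.env == false]
3. n4.cnt = true  [C.acc == true]
4. n5.acc = true  [terminal]
5. n6.off = "vq"  [terminal]
6. n7.wid = true  [B.cnt == true]
7. n8.pre = true  [terminal]
8. n7.hot = 0  [0]
9. n4.idx = 9  [9]
10. n9.off = "uw"  [terminal]
11. n10.cnt = true  [C.acc == true]
12. n11.lim = true  [terminal]
13. n12.off = "uq"  ["uq"]
14. n13.pre = false  [terminal]
15. n14.env = false  [terminal]
16. n15.pre = true  [terminal]
17. n12.sig = 16  [len(E.off) + 14]
18. n10.idx = 19  [E.sig * -1 + 35]
19. n3.tag = 27  [B₁.idx * 2 - 11]
20. n16.acc = true  [C₀.tag > 26]
21. n17.acc = true  [C₀.acc == true]
22. n18.acc = true  [terminal]
23. n19.cnt = true  [C.acc and b.acc]
24. n20.lim = true  [terminal]
25. n19.idx = -4  [-4]
26. n21.cnt = false  [false]
27. n22.env = false  [terminal]
28. n23.pre = true  [terminal]
29. n21.idx = -7  [-7]
30. n17.tag = -6  [B₁.idx + 1]
31. n16.tag = -7  [C₁.tag - 1]
32. n1.cnt = false  [C₁.tag > -7]
33. n1.wid = "rk"  ["rk"]
34. n1.live = true  [C₁.tag > -8]
35. n1.tag = -7  [C₁.tag * -2 - 21]
36. n0.cnt = true  [S₁.cnt == false]
37. n0.wid = "uq"  ["uq"]
38. n0.live = true  [S₁.live == true]
39. n0.tag = 0  [S₁.tag * 2 + 14]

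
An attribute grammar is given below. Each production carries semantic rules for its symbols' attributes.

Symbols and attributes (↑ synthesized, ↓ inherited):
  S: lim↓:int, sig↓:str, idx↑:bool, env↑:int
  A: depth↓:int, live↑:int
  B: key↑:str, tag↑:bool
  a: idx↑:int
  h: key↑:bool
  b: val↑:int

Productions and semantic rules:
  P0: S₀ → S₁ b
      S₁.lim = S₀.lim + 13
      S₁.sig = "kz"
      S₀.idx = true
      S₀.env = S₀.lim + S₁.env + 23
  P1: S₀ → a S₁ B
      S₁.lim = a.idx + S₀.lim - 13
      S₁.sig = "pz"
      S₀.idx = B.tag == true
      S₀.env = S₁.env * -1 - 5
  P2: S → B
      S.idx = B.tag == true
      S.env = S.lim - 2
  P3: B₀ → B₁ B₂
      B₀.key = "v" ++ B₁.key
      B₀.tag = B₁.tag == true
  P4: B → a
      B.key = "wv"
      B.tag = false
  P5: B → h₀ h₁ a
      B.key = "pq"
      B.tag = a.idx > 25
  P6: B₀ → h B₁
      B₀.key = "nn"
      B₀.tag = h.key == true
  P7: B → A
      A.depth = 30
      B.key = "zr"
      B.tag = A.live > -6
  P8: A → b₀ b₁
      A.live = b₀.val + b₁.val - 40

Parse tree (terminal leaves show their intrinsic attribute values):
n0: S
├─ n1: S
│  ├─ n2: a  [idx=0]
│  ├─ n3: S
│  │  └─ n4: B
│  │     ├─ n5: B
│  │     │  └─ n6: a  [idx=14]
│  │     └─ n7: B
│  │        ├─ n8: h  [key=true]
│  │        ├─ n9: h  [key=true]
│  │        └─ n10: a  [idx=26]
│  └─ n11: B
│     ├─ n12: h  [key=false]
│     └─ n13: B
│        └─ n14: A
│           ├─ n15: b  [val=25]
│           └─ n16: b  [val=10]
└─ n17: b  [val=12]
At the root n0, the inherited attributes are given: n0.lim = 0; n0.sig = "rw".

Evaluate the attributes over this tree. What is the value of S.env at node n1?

-3

1. n0.lim = 0  [given at root]
2. n0.sig = "rw"  [given at root]
3. n1.lim = 13  [S₀.lim + 13]
4. n1.sig = "kz"  ["kz"]
5. n2.idx = 0  [terminal]
6. n3.lim = 0  [a.idx + S₀.lim - 13]
7. n3.sig = "pz"  ["pz"]
8. n6.idx = 14  [terminal]
9. n5.key = "wv"  ["wv"]
10. n5.tag = false  [false]
11. n8.key = true  [terminal]
12. n9.key = true  [terminal]
13. n10.idx = 26  [terminal]
14. n7.key = "pq"  ["pq"]
15. n7.tag = true  [a.idx > 25]
16. n4.key = "vwv"  ["v" ++ B₁.key]
17. n4.tag = false  [B₁.tag == true]
18. n3.idx = false  [B.tag == true]
19. n3.env = -2  [S.lim - 2]
20. n12.key = false  [terminal]
21. n14.depth = 30  [30]
22. n15.val = 25  [terminal]
23. n16.val = 10  [terminal]
24. n14.live = -5  [b₀.val + b₁.val - 40]
25. n13.key = "zr"  ["zr"]
26. n13.tag = true  [A.live > -6]
27. n11.key = "nn"  ["nn"]
28. n11.tag = false  [h.key == true]
29. n1.idx = false  [B.tag == true]
30. n1.env = -3  [S₁.env * -1 - 5]
31. n17.val = 12  [terminal]
32. n0.idx = true  [true]
33. n0.env = 20  [S₀.lim + S₁.env + 23]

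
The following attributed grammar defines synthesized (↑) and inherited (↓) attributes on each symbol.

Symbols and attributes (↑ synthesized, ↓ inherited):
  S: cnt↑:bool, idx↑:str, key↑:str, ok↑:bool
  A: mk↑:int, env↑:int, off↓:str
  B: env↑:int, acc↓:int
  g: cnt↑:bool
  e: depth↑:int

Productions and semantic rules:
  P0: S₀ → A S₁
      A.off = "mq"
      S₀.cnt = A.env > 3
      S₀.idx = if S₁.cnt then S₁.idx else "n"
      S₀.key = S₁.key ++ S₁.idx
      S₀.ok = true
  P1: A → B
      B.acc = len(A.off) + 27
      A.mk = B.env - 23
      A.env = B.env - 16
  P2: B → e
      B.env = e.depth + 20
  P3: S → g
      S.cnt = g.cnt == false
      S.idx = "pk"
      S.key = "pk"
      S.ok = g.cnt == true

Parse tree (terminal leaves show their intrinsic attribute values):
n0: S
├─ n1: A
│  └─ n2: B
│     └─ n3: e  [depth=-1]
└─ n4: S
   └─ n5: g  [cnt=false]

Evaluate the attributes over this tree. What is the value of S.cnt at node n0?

1. n1.off = "mq"  ["mq"]
2. n2.acc = 29  [len(A.off) + 27]
3. n3.depth = -1  [terminal]
4. n2.env = 19  [e.depth + 20]
5. n1.mk = -4  [B.env - 23]
6. n1.env = 3  [B.env - 16]
7. n5.cnt = false  [terminal]
8. n4.cnt = true  [g.cnt == false]
9. n4.idx = "pk"  ["pk"]
10. n4.key = "pk"  ["pk"]
11. n4.ok = false  [g.cnt == true]
12. n0.cnt = false  [A.env > 3]
13. n0.idx = "pk"  [if S₁.cnt then S₁.idx else "n"]
14. n0.key = "pkpk"  [S₁.key ++ S₁.idx]
15. n0.ok = true  [true]

false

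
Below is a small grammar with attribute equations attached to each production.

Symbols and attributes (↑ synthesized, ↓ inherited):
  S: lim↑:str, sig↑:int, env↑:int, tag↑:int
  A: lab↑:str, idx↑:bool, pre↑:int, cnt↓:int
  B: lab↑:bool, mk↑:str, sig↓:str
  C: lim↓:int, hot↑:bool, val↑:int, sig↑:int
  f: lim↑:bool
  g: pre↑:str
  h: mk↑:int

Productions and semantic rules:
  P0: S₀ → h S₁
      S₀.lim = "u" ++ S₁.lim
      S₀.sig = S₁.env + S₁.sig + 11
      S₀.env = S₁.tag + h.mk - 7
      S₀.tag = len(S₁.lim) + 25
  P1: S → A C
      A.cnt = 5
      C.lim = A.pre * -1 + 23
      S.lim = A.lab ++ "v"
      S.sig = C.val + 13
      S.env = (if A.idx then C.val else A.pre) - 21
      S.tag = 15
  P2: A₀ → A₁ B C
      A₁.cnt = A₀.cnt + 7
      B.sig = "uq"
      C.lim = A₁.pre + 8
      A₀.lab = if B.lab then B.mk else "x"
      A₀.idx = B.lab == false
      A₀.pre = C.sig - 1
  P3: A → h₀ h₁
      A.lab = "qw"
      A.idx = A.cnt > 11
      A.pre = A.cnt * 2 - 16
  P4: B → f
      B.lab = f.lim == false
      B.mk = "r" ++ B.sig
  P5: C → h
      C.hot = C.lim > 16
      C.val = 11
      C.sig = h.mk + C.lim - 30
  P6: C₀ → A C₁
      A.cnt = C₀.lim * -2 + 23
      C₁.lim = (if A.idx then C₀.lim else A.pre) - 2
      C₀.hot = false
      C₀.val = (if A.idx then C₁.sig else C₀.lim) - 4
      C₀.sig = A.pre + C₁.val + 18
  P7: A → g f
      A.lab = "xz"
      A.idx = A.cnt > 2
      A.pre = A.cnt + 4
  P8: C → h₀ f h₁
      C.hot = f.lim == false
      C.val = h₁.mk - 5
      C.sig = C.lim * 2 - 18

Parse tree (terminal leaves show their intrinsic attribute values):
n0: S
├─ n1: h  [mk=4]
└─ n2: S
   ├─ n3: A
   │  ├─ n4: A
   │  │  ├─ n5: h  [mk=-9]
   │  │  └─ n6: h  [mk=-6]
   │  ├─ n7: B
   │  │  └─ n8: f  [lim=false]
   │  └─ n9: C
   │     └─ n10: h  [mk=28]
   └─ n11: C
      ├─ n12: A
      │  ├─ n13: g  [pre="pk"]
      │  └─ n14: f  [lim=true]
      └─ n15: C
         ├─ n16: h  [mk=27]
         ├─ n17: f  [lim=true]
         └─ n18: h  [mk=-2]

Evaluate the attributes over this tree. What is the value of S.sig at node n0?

1. n1.mk = 4  [terminal]
2. n3.cnt = 5  [5]
3. n4.cnt = 12  [A₀.cnt + 7]
4. n5.mk = -9  [terminal]
5. n6.mk = -6  [terminal]
6. n4.lab = "qw"  ["qw"]
7. n4.idx = true  [A.cnt > 11]
8. n4.pre = 8  [A.cnt * 2 - 16]
9. n7.sig = "uq"  ["uq"]
10. n8.lim = false  [terminal]
11. n7.lab = true  [f.lim == false]
12. n7.mk = "ruq"  ["r" ++ B.sig]
13. n9.lim = 16  [A₁.pre + 8]
14. n10.mk = 28  [terminal]
15. n9.hot = false  [C.lim > 16]
16. n9.val = 11  [11]
17. n9.sig = 14  [h.mk + C.lim - 30]
18. n3.lab = "ruq"  [if B.lab then B.mk else "x"]
19. n3.idx = false  [B.lab == false]
20. n3.pre = 13  [C.sig - 1]
21. n11.lim = 10  [A.pre * -1 + 23]
22. n12.cnt = 3  [C₀.lim * -2 + 23]
23. n13.pre = "pk"  [terminal]
24. n14.lim = true  [terminal]
25. n12.lab = "xz"  ["xz"]
26. n12.idx = true  [A.cnt > 2]
27. n12.pre = 7  [A.cnt + 4]
28. n15.lim = 8  [(if A.idx then C₀.lim else A.pre) - 2]
29. n16.mk = 27  [terminal]
30. n17.lim = true  [terminal]
31. n18.mk = -2  [terminal]
32. n15.hot = false  [f.lim == false]
33. n15.val = -7  [h₁.mk - 5]
34. n15.sig = -2  [C.lim * 2 - 18]
35. n11.hot = false  [false]
36. n11.val = -6  [(if A.idx then C₁.sig else C₀.lim) - 4]
37. n11.sig = 18  [A.pre + C₁.val + 18]
38. n2.lim = "ruqv"  [A.lab ++ "v"]
39. n2.sig = 7  [C.val + 13]
40. n2.env = -8  [(if A.idx then C.val else A.pre) - 21]
41. n2.tag = 15  [15]
42. n0.lim = "uruqv"  ["u" ++ S₁.lim]
43. n0.sig = 10  [S₁.env + S₁.sig + 11]
44. n0.env = 12  [S₁.tag + h.mk - 7]
45. n0.tag = 29  [len(S₁.lim) + 25]

10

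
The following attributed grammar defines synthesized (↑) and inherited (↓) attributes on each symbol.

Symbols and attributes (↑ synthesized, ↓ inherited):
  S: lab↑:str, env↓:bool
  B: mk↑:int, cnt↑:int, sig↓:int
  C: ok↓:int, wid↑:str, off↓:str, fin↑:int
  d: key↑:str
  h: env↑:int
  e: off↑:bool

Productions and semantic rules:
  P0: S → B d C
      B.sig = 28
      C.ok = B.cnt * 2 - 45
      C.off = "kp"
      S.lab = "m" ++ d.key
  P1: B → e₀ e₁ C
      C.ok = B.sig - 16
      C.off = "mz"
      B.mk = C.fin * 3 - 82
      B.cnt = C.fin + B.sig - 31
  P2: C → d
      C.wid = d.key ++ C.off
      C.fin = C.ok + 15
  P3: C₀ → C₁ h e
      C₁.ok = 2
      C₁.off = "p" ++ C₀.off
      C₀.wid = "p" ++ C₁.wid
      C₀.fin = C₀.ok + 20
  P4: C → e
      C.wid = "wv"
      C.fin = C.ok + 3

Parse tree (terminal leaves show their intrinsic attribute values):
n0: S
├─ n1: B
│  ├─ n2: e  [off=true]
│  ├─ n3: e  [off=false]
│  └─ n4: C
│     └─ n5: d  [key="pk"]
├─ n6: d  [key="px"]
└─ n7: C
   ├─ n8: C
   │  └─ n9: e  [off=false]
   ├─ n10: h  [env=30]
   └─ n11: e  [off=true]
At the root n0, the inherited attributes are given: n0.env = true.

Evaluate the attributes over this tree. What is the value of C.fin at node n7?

1. n0.env = true  [given at root]
2. n1.sig = 28  [28]
3. n2.off = true  [terminal]
4. n3.off = false  [terminal]
5. n4.ok = 12  [B.sig - 16]
6. n4.off = "mz"  ["mz"]
7. n5.key = "pk"  [terminal]
8. n4.wid = "pkmz"  [d.key ++ C.off]
9. n4.fin = 27  [C.ok + 15]
10. n1.mk = -1  [C.fin * 3 - 82]
11. n1.cnt = 24  [C.fin + B.sig - 31]
12. n6.key = "px"  [terminal]
13. n7.ok = 3  [B.cnt * 2 - 45]
14. n7.off = "kp"  ["kp"]
15. n8.ok = 2  [2]
16. n8.off = "pkp"  ["p" ++ C₀.off]
17. n9.off = false  [terminal]
18. n8.wid = "wv"  ["wv"]
19. n8.fin = 5  [C.ok + 3]
20. n10.env = 30  [terminal]
21. n11.off = true  [terminal]
22. n7.wid = "pwv"  ["p" ++ C₁.wid]
23. n7.fin = 23  [C₀.ok + 20]
24. n0.lab = "mpx"  ["m" ++ d.key]

23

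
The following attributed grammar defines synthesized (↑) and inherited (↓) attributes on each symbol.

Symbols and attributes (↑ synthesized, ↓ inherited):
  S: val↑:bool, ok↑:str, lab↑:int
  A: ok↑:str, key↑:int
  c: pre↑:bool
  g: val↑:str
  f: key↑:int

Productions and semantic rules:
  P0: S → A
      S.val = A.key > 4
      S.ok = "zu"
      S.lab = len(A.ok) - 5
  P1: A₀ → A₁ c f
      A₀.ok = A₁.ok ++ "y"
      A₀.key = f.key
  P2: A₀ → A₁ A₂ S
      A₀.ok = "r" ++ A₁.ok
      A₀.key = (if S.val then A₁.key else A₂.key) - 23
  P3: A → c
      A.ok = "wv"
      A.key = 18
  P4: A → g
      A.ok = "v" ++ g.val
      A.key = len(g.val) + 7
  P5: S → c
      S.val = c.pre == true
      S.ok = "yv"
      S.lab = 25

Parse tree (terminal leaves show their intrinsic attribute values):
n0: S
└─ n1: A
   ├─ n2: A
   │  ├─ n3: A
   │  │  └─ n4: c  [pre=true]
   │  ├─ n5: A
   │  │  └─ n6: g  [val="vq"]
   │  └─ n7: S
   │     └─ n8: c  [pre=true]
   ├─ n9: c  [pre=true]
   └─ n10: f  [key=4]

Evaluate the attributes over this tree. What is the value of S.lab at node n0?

-1

1. n4.pre = true  [terminal]
2. n3.ok = "wv"  ["wv"]
3. n3.key = 18  [18]
4. n6.val = "vq"  [terminal]
5. n5.ok = "vvq"  ["v" ++ g.val]
6. n5.key = 9  [len(g.val) + 7]
7. n8.pre = true  [terminal]
8. n7.val = true  [c.pre == true]
9. n7.ok = "yv"  ["yv"]
10. n7.lab = 25  [25]
11. n2.ok = "rwv"  ["r" ++ A₁.ok]
12. n2.key = -5  [(if S.val then A₁.key else A₂.key) - 23]
13. n9.pre = true  [terminal]
14. n10.key = 4  [terminal]
15. n1.ok = "rwvy"  [A₁.ok ++ "y"]
16. n1.key = 4  [f.key]
17. n0.val = false  [A.key > 4]
18. n0.ok = "zu"  ["zu"]
19. n0.lab = -1  [len(A.ok) - 5]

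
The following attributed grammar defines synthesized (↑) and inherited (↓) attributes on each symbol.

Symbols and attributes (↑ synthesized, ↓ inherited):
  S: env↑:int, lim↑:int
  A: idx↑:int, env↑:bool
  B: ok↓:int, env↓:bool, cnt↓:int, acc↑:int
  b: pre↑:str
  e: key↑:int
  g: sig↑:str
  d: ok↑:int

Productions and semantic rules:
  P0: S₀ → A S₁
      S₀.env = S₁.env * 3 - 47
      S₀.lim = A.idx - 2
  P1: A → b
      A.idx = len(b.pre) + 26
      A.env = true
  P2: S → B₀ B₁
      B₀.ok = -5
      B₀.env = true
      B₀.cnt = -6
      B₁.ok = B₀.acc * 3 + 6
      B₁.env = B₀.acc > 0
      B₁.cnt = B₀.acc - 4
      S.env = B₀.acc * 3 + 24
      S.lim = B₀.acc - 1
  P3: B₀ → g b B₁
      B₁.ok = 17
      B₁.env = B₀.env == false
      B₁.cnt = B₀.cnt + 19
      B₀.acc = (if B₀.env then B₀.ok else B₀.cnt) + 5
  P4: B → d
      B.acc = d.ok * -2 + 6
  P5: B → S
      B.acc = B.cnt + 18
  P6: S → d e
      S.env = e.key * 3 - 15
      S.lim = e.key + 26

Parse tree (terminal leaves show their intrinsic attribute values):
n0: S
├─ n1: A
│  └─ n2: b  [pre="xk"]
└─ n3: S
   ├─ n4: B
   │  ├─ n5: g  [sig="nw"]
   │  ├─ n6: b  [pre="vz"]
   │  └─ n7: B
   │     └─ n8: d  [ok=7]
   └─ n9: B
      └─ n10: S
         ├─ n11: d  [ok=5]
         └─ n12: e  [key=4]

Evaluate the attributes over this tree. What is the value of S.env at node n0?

25

1. n2.pre = "xk"  [terminal]
2. n1.idx = 28  [len(b.pre) + 26]
3. n1.env = true  [true]
4. n4.ok = -5  [-5]
5. n4.env = true  [true]
6. n4.cnt = -6  [-6]
7. n5.sig = "nw"  [terminal]
8. n6.pre = "vz"  [terminal]
9. n7.ok = 17  [17]
10. n7.env = false  [B₀.env == false]
11. n7.cnt = 13  [B₀.cnt + 19]
12. n8.ok = 7  [terminal]
13. n7.acc = -8  [d.ok * -2 + 6]
14. n4.acc = 0  [(if B₀.env then B₀.ok else B₀.cnt) + 5]
15. n9.ok = 6  [B₀.acc * 3 + 6]
16. n9.env = false  [B₀.acc > 0]
17. n9.cnt = -4  [B₀.acc - 4]
18. n11.ok = 5  [terminal]
19. n12.key = 4  [terminal]
20. n10.env = -3  [e.key * 3 - 15]
21. n10.lim = 30  [e.key + 26]
22. n9.acc = 14  [B.cnt + 18]
23. n3.env = 24  [B₀.acc * 3 + 24]
24. n3.lim = -1  [B₀.acc - 1]
25. n0.env = 25  [S₁.env * 3 - 47]
26. n0.lim = 26  [A.idx - 2]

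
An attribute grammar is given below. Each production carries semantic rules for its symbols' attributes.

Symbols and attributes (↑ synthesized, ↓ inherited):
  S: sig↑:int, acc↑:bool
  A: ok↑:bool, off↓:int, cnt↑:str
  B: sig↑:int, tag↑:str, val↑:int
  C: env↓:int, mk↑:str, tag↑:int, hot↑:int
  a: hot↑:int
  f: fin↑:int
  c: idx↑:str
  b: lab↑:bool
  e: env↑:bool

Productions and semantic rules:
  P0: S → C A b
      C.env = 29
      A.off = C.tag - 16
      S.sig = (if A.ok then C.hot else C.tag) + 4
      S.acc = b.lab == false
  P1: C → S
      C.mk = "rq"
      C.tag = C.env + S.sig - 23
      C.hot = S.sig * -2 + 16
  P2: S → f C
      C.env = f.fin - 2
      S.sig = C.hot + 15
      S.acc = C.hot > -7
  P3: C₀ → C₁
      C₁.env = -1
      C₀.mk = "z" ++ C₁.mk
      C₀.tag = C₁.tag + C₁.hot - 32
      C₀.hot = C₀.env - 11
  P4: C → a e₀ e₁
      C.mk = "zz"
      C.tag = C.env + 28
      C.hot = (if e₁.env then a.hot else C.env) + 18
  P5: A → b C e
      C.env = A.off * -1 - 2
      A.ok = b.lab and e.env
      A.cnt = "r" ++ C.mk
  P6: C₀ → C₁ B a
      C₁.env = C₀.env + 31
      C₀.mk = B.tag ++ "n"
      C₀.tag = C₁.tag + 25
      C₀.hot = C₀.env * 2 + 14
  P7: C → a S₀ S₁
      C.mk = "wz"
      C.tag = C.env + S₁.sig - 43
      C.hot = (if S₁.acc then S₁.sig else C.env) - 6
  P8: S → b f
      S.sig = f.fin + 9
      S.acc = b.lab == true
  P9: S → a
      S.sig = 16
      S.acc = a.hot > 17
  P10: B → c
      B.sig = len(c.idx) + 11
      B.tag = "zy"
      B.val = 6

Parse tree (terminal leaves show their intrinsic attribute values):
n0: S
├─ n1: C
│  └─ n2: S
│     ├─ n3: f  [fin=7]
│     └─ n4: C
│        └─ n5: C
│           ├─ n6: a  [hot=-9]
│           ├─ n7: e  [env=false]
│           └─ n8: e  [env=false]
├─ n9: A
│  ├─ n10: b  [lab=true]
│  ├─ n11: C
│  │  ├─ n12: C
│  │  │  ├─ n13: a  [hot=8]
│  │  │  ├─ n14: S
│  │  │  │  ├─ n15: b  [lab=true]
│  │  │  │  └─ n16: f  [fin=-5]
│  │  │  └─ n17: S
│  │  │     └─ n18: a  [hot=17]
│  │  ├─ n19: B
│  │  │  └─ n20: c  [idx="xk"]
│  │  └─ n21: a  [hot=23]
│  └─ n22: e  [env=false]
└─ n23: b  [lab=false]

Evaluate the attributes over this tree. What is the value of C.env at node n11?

-1

1. n1.env = 29  [29]
2. n3.fin = 7  [terminal]
3. n4.env = 5  [f.fin - 2]
4. n5.env = -1  [-1]
5. n6.hot = -9  [terminal]
6. n7.env = false  [terminal]
7. n8.env = false  [terminal]
8. n5.mk = "zz"  ["zz"]
9. n5.tag = 27  [C.env + 28]
10. n5.hot = 17  [(if e₁.env then a.hot else C.env) + 18]
11. n4.mk = "zzz"  ["z" ++ C₁.mk]
12. n4.tag = 12  [C₁.tag + C₁.hot - 32]
13. n4.hot = -6  [C₀.env - 11]
14. n2.sig = 9  [C.hot + 15]
15. n2.acc = true  [C.hot > -7]
16. n1.mk = "rq"  ["rq"]
17. n1.tag = 15  [C.env + S.sig - 23]
18. n1.hot = -2  [S.sig * -2 + 16]
19. n9.off = -1  [C.tag - 16]
20. n10.lab = true  [terminal]
21. n11.env = -1  [A.off * -1 - 2]
22. n12.env = 30  [C₀.env + 31]
23. n13.hot = 8  [terminal]
24. n15.lab = true  [terminal]
25. n16.fin = -5  [terminal]
26. n14.sig = 4  [f.fin + 9]
27. n14.acc = true  [b.lab == true]
28. n18.hot = 17  [terminal]
29. n17.sig = 16  [16]
30. n17.acc = false  [a.hot > 17]
31. n12.mk = "wz"  ["wz"]
32. n12.tag = 3  [C.env + S₁.sig - 43]
33. n12.hot = 24  [(if S₁.acc then S₁.sig else C.env) - 6]
34. n20.idx = "xk"  [terminal]
35. n19.sig = 13  [len(c.idx) + 11]
36. n19.tag = "zy"  ["zy"]
37. n19.val = 6  [6]
38. n21.hot = 23  [terminal]
39. n11.mk = "zyn"  [B.tag ++ "n"]
40. n11.tag = 28  [C₁.tag + 25]
41. n11.hot = 12  [C₀.env * 2 + 14]
42. n22.env = false  [terminal]
43. n9.ok = false  [b.lab and e.env]
44. n9.cnt = "rzyn"  ["r" ++ C.mk]
45. n23.lab = false  [terminal]
46. n0.sig = 19  [(if A.ok then C.hot else C.tag) + 4]
47. n0.acc = true  [b.lab == false]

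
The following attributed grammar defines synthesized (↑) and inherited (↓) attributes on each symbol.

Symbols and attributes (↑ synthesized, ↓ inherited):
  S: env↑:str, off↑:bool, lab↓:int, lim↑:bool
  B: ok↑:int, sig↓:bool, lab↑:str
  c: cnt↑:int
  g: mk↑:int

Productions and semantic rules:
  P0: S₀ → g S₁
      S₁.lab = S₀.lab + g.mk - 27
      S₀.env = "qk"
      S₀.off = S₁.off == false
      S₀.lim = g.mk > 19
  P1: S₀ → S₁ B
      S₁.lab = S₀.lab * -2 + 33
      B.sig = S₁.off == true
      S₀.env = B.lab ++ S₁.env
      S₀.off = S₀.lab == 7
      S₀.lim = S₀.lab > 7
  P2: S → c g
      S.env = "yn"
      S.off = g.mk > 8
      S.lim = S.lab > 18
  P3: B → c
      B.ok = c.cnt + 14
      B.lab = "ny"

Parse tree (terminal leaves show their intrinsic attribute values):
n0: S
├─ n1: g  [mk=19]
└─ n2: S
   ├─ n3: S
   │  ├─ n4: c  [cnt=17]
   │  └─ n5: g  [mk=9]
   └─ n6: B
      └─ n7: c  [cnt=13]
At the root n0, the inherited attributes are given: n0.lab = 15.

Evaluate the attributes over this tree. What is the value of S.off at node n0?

1. n0.lab = 15  [given at root]
2. n1.mk = 19  [terminal]
3. n2.lab = 7  [S₀.lab + g.mk - 27]
4. n3.lab = 19  [S₀.lab * -2 + 33]
5. n4.cnt = 17  [terminal]
6. n5.mk = 9  [terminal]
7. n3.env = "yn"  ["yn"]
8. n3.off = true  [g.mk > 8]
9. n3.lim = true  [S.lab > 18]
10. n6.sig = true  [S₁.off == true]
11. n7.cnt = 13  [terminal]
12. n6.ok = 27  [c.cnt + 14]
13. n6.lab = "ny"  ["ny"]
14. n2.env = "nyyn"  [B.lab ++ S₁.env]
15. n2.off = true  [S₀.lab == 7]
16. n2.lim = false  [S₀.lab > 7]
17. n0.env = "qk"  ["qk"]
18. n0.off = false  [S₁.off == false]
19. n0.lim = false  [g.mk > 19]

false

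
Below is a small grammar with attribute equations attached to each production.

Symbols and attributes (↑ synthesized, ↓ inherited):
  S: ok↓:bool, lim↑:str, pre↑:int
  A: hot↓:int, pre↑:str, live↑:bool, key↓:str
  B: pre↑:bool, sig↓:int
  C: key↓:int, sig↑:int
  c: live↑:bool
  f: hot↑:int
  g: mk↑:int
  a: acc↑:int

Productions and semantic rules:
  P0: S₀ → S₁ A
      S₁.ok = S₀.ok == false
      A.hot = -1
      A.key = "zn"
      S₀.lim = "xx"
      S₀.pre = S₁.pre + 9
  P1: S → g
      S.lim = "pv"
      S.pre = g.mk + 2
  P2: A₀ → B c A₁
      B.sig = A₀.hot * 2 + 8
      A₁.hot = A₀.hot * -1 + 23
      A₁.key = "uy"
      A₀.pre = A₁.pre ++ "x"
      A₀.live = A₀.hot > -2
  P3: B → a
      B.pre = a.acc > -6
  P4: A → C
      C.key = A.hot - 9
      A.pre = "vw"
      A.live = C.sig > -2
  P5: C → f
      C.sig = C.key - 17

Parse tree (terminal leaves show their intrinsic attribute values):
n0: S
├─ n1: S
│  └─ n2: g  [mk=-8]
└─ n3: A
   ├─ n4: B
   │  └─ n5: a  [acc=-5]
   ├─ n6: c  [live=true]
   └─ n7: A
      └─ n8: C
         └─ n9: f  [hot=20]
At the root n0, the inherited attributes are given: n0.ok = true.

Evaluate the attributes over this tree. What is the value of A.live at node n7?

1. n0.ok = true  [given at root]
2. n1.ok = false  [S₀.ok == false]
3. n2.mk = -8  [terminal]
4. n1.lim = "pv"  ["pv"]
5. n1.pre = -6  [g.mk + 2]
6. n3.hot = -1  [-1]
7. n3.key = "zn"  ["zn"]
8. n4.sig = 6  [A₀.hot * 2 + 8]
9. n5.acc = -5  [terminal]
10. n4.pre = true  [a.acc > -6]
11. n6.live = true  [terminal]
12. n7.hot = 24  [A₀.hot * -1 + 23]
13. n7.key = "uy"  ["uy"]
14. n8.key = 15  [A.hot - 9]
15. n9.hot = 20  [terminal]
16. n8.sig = -2  [C.key - 17]
17. n7.pre = "vw"  ["vw"]
18. n7.live = false  [C.sig > -2]
19. n3.pre = "vwx"  [A₁.pre ++ "x"]
20. n3.live = true  [A₀.hot > -2]
21. n0.lim = "xx"  ["xx"]
22. n0.pre = 3  [S₁.pre + 9]

false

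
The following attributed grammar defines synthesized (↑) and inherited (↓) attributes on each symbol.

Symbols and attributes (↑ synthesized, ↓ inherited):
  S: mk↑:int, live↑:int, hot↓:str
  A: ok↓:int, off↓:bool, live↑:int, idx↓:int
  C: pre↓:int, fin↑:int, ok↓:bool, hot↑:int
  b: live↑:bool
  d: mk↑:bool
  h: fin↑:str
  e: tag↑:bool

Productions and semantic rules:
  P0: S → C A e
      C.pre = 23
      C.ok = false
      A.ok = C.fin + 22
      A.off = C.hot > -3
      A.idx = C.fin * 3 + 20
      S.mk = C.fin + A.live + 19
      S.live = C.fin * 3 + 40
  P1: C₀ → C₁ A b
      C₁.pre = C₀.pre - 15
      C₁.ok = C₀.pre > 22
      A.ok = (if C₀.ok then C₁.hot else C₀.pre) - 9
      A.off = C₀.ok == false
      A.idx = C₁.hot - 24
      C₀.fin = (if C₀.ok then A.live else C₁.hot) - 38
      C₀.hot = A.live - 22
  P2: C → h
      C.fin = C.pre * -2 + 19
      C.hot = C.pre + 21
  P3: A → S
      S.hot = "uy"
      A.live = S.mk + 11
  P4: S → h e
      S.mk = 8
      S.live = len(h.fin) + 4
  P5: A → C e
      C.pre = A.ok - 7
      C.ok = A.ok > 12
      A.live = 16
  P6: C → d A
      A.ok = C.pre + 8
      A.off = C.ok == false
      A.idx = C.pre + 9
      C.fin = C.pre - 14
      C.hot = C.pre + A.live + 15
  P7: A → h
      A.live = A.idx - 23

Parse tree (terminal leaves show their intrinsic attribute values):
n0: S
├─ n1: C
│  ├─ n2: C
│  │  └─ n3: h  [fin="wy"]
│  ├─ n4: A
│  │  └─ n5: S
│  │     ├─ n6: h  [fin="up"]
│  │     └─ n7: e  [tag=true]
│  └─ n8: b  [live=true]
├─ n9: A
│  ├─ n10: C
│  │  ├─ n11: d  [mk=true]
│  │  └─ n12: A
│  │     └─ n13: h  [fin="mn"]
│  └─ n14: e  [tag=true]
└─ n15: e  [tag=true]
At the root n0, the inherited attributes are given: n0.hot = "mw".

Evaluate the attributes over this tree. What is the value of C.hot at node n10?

13

1. n0.hot = "mw"  [given at root]
2. n1.pre = 23  [23]
3. n1.ok = false  [false]
4. n2.pre = 8  [C₀.pre - 15]
5. n2.ok = true  [C₀.pre > 22]
6. n3.fin = "wy"  [terminal]
7. n2.fin = 3  [C.pre * -2 + 19]
8. n2.hot = 29  [C.pre + 21]
9. n4.ok = 14  [(if C₀.ok then C₁.hot else C₀.pre) - 9]
10. n4.off = true  [C₀.ok == false]
11. n4.idx = 5  [C₁.hot - 24]
12. n5.hot = "uy"  ["uy"]
13. n6.fin = "up"  [terminal]
14. n7.tag = true  [terminal]
15. n5.mk = 8  [8]
16. n5.live = 6  [len(h.fin) + 4]
17. n4.live = 19  [S.mk + 11]
18. n8.live = true  [terminal]
19. n1.fin = -9  [(if C₀.ok then A.live else C₁.hot) - 38]
20. n1.hot = -3  [A.live - 22]
21. n9.ok = 13  [C.fin + 22]
22. n9.off = false  [C.hot > -3]
23. n9.idx = -7  [C.fin * 3 + 20]
24. n10.pre = 6  [A.ok - 7]
25. n10.ok = true  [A.ok > 12]
26. n11.mk = true  [terminal]
27. n12.ok = 14  [C.pre + 8]
28. n12.off = false  [C.ok == false]
29. n12.idx = 15  [C.pre + 9]
30. n13.fin = "mn"  [terminal]
31. n12.live = -8  [A.idx - 23]
32. n10.fin = -8  [C.pre - 14]
33. n10.hot = 13  [C.pre + A.live + 15]
34. n14.tag = true  [terminal]
35. n9.live = 16  [16]
36. n15.tag = true  [terminal]
37. n0.mk = 26  [C.fin + A.live + 19]
38. n0.live = 13  [C.fin * 3 + 40]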